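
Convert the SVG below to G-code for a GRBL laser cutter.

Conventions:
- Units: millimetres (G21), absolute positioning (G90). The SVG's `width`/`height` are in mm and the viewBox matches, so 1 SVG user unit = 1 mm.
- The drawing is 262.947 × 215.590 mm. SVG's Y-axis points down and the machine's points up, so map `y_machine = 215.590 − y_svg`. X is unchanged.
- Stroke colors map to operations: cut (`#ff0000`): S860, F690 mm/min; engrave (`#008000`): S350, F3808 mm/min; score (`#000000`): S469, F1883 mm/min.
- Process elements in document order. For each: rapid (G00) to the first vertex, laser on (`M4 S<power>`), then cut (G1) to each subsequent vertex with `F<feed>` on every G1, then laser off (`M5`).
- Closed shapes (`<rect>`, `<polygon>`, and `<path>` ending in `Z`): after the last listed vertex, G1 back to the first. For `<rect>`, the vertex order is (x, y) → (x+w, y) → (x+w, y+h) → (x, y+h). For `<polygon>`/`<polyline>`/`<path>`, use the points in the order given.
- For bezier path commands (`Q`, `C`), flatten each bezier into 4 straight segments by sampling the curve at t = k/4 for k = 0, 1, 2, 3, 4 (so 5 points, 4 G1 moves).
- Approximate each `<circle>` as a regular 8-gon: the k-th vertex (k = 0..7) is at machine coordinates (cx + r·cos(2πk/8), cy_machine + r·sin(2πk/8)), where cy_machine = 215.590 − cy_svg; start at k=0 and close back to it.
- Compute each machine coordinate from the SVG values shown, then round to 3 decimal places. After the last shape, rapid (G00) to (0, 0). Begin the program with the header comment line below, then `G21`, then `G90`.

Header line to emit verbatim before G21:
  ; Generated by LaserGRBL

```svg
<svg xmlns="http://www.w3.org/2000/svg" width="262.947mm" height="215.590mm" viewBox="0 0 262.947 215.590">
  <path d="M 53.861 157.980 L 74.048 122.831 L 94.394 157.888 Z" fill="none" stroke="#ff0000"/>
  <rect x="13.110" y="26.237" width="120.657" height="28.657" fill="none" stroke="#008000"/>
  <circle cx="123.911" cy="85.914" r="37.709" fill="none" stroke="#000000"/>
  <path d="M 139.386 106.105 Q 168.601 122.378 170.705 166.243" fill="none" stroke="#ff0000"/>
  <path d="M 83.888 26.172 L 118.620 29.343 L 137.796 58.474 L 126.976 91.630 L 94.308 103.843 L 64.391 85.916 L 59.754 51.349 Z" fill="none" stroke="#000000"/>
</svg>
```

; Generated by LaserGRBL
G21
G90
G00 X53.861 Y57.610
M4 S860
G1 X74.048 Y92.759 F690
G1 X94.394 Y57.702 F690
G1 X53.861 Y57.610 F690
M5
G00 X13.110 Y189.353
M4 S350
G1 X133.767 Y189.353 F3808
G1 X133.767 Y160.696 F3808
G1 X13.110 Y160.696 F3808
G1 X13.110 Y189.353 F3808
M5
G00 X161.620 Y129.676
M4 S469
G1 X150.575 Y156.340 F1883
G1 X123.911 Y167.385 F1883
G1 X97.247 Y156.340 F1883
G1 X86.202 Y129.676 F1883
G1 X97.247 Y103.012 F1883
G1 X123.911 Y91.967 F1883
G1 X150.575 Y103.012 F1883
G1 X161.620 Y129.676 F1883
M5
G00 X139.386 Y109.485
M4 S860
G1 X152.299 Y99.624 F690
G1 X161.823 Y86.314 F690
G1 X167.959 Y69.555 F690
G1 X170.705 Y49.347 F690
M5
G00 X83.888 Y189.418
M4 S469
G1 X118.620 Y186.247 F1883
G1 X137.796 Y157.116 F1883
G1 X126.976 Y123.960 F1883
G1 X94.308 Y111.747 F1883
G1 X64.391 Y129.674 F1883
G1 X59.754 Y164.241 F1883
G1 X83.888 Y189.418 F1883
M5
G00 X0.000 Y0.000

viewBox `0 0 262.947 215.590` with mm width/height → 1 unit = 1 mm. Flip: y_m = 215.590 − y_svg.

**Shape 1** — `<path>` regular polygon, stroke `#ff0000` → cut (S860, F690). Machine vertices: (53.861,57.610) → (74.048,92.759) → (94.394,57.702) → (53.861,57.610). Closed: final G1 returns to the first vertex.

**Shape 2** — `<rect>` rectangle, stroke `#008000` → engrave (S350, F3808). Machine vertices: (13.110,189.353) → (133.767,189.353) → (133.767,160.696) → (13.110,160.696) → (13.110,189.353). Closed: final G1 returns to the first vertex.

**Shape 3** — `<circle>` circle, stroke `#000000` → score (S469, F1883). Machine vertices: (161.620,129.676) → (150.575,156.340) → (123.911,167.385) → (97.247,156.340) → (86.202,129.676) → (97.247,103.012) → (123.911,91.967) → (150.575,103.012) → (161.620,129.676). Closed: final G1 returns to the first vertex.

**Shape 4** — `<path>` quadratic bezier, stroke `#ff0000` → cut (S860, F690). Control points (SVG): P0=(139.386,106.105), P1=(168.601,122.378), P2=(170.705,166.243); sampled at t=k/4. Machine vertices: (139.386,109.485) → (152.299,99.624) → (161.823,86.314) → (167.959,69.555) → (170.705,49.347). Open path.

**Shape 5** — `<path>` regular polygon, stroke `#000000` → score (S469, F1883). Machine vertices: (83.888,189.418) → (118.620,186.247) → (137.796,157.116) → (126.976,123.960) → (94.308,111.747) → (64.391,129.674) → (59.754,164.241) → (83.888,189.418). Closed: final G1 returns to the first vertex.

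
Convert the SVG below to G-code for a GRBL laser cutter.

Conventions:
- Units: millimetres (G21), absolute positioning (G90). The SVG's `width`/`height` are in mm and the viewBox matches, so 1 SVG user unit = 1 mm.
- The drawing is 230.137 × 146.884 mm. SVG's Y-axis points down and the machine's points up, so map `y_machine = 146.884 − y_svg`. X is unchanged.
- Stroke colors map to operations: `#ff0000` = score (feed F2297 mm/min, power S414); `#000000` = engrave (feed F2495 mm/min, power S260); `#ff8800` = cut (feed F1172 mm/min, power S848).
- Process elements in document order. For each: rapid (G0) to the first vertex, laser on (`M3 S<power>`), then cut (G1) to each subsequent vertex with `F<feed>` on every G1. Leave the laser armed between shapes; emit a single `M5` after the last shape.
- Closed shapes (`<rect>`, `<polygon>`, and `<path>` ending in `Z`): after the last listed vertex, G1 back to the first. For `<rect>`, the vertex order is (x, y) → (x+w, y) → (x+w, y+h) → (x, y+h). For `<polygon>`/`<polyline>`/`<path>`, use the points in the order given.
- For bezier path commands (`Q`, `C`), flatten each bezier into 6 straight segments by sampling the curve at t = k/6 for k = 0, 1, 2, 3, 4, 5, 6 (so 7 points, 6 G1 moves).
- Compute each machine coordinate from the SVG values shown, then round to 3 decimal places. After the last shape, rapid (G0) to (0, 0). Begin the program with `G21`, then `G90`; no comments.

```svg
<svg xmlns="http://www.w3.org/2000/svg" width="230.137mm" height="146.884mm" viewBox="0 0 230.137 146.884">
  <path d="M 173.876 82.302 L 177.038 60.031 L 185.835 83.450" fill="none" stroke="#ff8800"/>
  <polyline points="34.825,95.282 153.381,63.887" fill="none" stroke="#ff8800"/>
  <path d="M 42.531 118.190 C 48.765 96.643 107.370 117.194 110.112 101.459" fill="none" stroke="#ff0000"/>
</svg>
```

Since the viewBox matches the mm dimensions, user units are millimetres directly. The only transform is the Y-flip y_m = 146.884 − y_svg.

Shape 1 is a open polyline drawn with `<path>`. Its stroke #ff8800 means cut at S848, F1172. After flipping Y the toolpath is (173.876,64.582) → (177.038,86.853) → (185.835,63.434).

Shape 2 is a line segment drawn with `<polyline>`. Its stroke #ff8800 means cut at S848, F1172. After flipping Y the toolpath is (34.825,51.602) → (153.381,82.997).

Shape 3 is a cubic bezier drawn with `<path>`. Its stroke #ff0000 means score at S414, F2297. After flipping Y the toolpath is (42.531,28.694) → (49.511,36.322) → (62.213,39.111) → (77.631,39.239) → (92.758,38.882) → (104.587,40.218) → (110.112,45.425).

G21
G90
G0 X173.876 Y64.582
M3 S848
G1 X177.038 Y86.853 F1172
G1 X185.835 Y63.434 F1172
G0 X34.825 Y51.602
M3 S848
G1 X153.381 Y82.997 F1172
G0 X42.531 Y28.694
M3 S414
G1 X49.511 Y36.322 F2297
G1 X62.213 Y39.111 F2297
G1 X77.631 Y39.239 F2297
G1 X92.758 Y38.882 F2297
G1 X104.587 Y40.218 F2297
G1 X110.112 Y45.425 F2297
M5
G0 X0.000 Y0.000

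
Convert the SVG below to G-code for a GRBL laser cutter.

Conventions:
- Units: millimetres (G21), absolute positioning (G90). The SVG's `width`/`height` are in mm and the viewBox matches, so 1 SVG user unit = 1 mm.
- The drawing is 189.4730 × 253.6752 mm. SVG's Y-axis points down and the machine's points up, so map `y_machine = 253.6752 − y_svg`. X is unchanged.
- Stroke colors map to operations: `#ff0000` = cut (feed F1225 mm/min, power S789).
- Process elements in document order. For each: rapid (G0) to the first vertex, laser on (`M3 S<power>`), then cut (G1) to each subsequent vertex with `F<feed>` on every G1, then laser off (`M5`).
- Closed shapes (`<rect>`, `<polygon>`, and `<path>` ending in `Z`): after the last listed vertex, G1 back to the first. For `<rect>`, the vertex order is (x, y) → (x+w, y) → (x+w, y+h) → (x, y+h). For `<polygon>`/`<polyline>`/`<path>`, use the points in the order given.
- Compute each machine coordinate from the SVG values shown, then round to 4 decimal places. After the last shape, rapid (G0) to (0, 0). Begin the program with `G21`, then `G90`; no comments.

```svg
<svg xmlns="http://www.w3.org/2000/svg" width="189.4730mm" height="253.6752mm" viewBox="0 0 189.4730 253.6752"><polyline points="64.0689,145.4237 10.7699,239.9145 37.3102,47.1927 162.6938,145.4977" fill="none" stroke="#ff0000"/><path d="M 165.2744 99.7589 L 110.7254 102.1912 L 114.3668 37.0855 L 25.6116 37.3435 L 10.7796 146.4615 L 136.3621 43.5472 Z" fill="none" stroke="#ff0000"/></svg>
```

viewBox `0 0 189.4730 253.6752` with mm width/height → 1 unit = 1 mm. Flip: y_m = 253.6752 − y_svg.

**Shape 1** — `<polyline>` open polyline, stroke `#ff0000` → cut (S789, F1225). Machine vertices: (64.0689,108.2515) → (10.7699,13.7607) → (37.3102,206.4825) → (162.6938,108.1775). Open path.

**Shape 2** — `<path>` closed polygon, stroke `#ff0000` → cut (S789, F1225). Machine vertices: (165.2744,153.9163) → (110.7254,151.4840) → (114.3668,216.5897) → (25.6116,216.3317) → (10.7796,107.2137) → (136.3621,210.1280) → (165.2744,153.9163). Closed: final G1 returns to the first vertex.

G21
G90
G0 X64.0689 Y108.2515
M3 S789
G1 X10.7699 Y13.7607 F1225
G1 X37.3102 Y206.4825 F1225
G1 X162.6938 Y108.1775 F1225
M5
G0 X165.2744 Y153.9163
M3 S789
G1 X110.7254 Y151.4840 F1225
G1 X114.3668 Y216.5897 F1225
G1 X25.6116 Y216.3317 F1225
G1 X10.7796 Y107.2137 F1225
G1 X136.3621 Y210.1280 F1225
G1 X165.2744 Y153.9163 F1225
M5
G0 X0.0000 Y0.0000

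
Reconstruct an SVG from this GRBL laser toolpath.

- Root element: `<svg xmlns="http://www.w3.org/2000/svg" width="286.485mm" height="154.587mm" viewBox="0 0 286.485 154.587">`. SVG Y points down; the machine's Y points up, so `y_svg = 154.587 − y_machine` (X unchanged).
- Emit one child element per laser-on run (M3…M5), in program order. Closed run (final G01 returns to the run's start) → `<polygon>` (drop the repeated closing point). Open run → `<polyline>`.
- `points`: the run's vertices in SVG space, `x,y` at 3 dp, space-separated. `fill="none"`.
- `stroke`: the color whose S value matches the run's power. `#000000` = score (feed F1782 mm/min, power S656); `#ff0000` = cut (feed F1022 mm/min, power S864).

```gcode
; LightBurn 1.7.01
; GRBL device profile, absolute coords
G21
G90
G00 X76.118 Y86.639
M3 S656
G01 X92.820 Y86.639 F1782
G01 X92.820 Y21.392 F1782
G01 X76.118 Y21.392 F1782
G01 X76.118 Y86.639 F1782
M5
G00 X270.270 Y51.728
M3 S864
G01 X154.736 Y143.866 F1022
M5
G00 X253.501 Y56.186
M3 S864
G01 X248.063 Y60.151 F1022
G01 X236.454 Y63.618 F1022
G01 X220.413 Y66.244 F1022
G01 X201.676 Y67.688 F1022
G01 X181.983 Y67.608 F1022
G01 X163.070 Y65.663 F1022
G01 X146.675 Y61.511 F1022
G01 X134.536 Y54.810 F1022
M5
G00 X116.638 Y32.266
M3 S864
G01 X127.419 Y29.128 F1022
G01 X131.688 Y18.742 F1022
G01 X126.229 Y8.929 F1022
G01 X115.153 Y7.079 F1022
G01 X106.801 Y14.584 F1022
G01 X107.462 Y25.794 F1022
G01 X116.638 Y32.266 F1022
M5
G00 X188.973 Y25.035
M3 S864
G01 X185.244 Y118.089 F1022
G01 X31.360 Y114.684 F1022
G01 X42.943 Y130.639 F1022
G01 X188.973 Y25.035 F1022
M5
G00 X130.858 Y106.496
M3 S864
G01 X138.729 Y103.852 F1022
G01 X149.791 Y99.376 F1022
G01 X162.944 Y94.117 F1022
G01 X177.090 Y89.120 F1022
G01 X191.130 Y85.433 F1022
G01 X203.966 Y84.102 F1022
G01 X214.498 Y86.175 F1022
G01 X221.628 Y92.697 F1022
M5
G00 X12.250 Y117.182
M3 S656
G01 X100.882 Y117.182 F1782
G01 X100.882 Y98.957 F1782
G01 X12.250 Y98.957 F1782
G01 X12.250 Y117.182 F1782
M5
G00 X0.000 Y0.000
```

Machine Y-up, SVG Y-down with viewBox height 154.587, so y_svg = 154.587 − y_machine; X carries over.

Run 1: S656 ⇒ score layer `#000000`. The run returns to its start, so emit a `<polygon>` with points (Y-flipped): 76.118,67.948 92.820,67.948 92.820,133.195 76.118,133.195.

Run 2: the run's S864 means `#ff0000` (cut). The run is open, so emit a `<polyline>` with points (Y-flipped): 270.270,102.859 154.736,10.721.

Run 3: the run's S864 means `#ff0000` (cut). The run is open, so emit a `<polyline>` with points (Y-flipped): 253.501,98.401 248.063,94.436 236.454,90.969 220.413,88.343 201.676,86.899 181.983,86.979 163.070,88.924 146.675,93.076 134.536,99.777.

Run 4: S864 ⇒ cut layer `#ff0000`. The run returns to its start, so emit a `<polygon>` with points (Y-flipped): 116.638,122.321 127.419,125.459 131.688,135.845 126.229,145.658 115.153,147.508 106.801,140.003 107.462,128.793.

Run 5: the run's S864 means `#ff0000` (cut). The run returns to its start, so emit a `<polygon>` with points (Y-flipped): 188.973,129.552 185.244,36.498 31.360,39.903 42.943,23.948.

Run 6: the run's S864 means `#ff0000` (cut). The run is open, so emit a `<polyline>` with points (Y-flipped): 130.858,48.091 138.729,50.735 149.791,55.211 162.944,60.470 177.090,65.467 191.130,69.154 203.966,70.485 214.498,68.412 221.628,61.890.

Run 7: S656 ⇒ score layer `#000000`. The run returns to its start, so emit a `<polygon>` with points (Y-flipped): 12.250,37.405 100.882,37.405 100.882,55.630 12.250,55.630.

<svg xmlns="http://www.w3.org/2000/svg" width="286.485mm" height="154.587mm" viewBox="0 0 286.485 154.587">
  <polygon points="76.118,67.948 92.820,67.948 92.820,133.195 76.118,133.195" fill="none" stroke="#000000"/>
  <polyline points="270.270,102.859 154.736,10.721" fill="none" stroke="#ff0000"/>
  <polyline points="253.501,98.401 248.063,94.436 236.454,90.969 220.413,88.343 201.676,86.899 181.983,86.979 163.070,88.924 146.675,93.076 134.536,99.777" fill="none" stroke="#ff0000"/>
  <polygon points="116.638,122.321 127.419,125.459 131.688,135.845 126.229,145.658 115.153,147.508 106.801,140.003 107.462,128.793" fill="none" stroke="#ff0000"/>
  <polygon points="188.973,129.552 185.244,36.498 31.360,39.903 42.943,23.948" fill="none" stroke="#ff0000"/>
  <polyline points="130.858,48.091 138.729,50.735 149.791,55.211 162.944,60.470 177.090,65.467 191.130,69.154 203.966,70.485 214.498,68.412 221.628,61.890" fill="none" stroke="#ff0000"/>
  <polygon points="12.250,37.405 100.882,37.405 100.882,55.630 12.250,55.630" fill="none" stroke="#000000"/>
</svg>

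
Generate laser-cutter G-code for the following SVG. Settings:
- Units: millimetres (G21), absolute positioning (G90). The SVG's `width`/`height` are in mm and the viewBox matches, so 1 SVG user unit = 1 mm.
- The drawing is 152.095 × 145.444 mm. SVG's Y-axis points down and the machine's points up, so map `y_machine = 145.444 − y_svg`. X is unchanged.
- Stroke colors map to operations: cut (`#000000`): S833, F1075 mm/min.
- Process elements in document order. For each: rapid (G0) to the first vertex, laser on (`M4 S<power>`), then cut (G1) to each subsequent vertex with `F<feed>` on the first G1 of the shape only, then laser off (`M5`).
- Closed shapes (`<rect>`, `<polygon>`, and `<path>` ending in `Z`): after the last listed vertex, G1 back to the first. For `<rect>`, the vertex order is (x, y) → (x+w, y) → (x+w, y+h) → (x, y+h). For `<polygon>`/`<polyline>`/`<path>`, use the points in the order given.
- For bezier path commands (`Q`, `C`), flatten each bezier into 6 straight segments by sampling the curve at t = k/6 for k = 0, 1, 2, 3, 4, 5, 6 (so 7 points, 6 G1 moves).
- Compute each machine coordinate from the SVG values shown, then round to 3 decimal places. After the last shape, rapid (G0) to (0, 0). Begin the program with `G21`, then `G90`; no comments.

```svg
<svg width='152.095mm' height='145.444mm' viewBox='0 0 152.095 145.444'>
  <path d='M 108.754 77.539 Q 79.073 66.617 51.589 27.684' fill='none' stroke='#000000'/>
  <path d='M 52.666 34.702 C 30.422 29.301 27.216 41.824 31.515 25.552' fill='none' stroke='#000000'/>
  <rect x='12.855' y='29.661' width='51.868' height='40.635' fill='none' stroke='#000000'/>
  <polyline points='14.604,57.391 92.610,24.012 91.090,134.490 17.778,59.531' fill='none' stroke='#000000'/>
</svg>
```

viewBox `0 0 152.095 145.444` with mm width/height → 1 unit = 1 mm. Flip: y_m = 145.444 − y_svg.

**Shape 1** — `<path>` quadratic bezier, stroke `#000000` → cut (S833, F1075). Control points (SVG): P0=(108.754,77.539), P1=(79.073,66.617), P2=(51.589,27.684); sampled at t=k/6. Machine vertices: (108.754,67.905) → (98.921,72.324) → (89.211,78.299) → (79.622,85.830) → (70.156,94.917) → (60.811,105.560) → (51.589,117.760). Open path.

**Shape 2** — `<path>` cubic bezier, stroke `#000000` → cut (S833, F1075). Control points (SVG): P0=(52.666,34.702), P1=(30.422,29.301), P2=(27.216,41.824), P3=(31.515,25.552); sampled at t=k/6. Machine vertices: (52.666,110.742) → (43.077,112.165) → (36.341,111.899) → (32.137,111.240) → (30.145,111.488) → (30.044,113.939) → (31.515,119.892). Open path.

**Shape 3** — `<rect>` rectangle, stroke `#000000` → cut (S833, F1075). Machine vertices: (12.855,115.783) → (64.723,115.783) → (64.723,75.148) → (12.855,75.148) → (12.855,115.783). Closed: final G1 returns to the first vertex.

**Shape 4** — `<polyline>` open polyline, stroke `#000000` → cut (S833, F1075). Machine vertices: (14.604,88.053) → (92.610,121.432) → (91.090,10.954) → (17.778,85.913). Open path.

G21
G90
G0 X108.754 Y67.905
M4 S833
G1 X98.921 Y72.324 F1075
G1 X89.211 Y78.299
G1 X79.622 Y85.830
G1 X70.156 Y94.917
G1 X60.811 Y105.560
G1 X51.589 Y117.760
M5
G0 X52.666 Y110.742
M4 S833
G1 X43.077 Y112.165 F1075
G1 X36.341 Y111.899
G1 X32.137 Y111.240
G1 X30.145 Y111.488
G1 X30.044 Y113.939
G1 X31.515 Y119.892
M5
G0 X12.855 Y115.783
M4 S833
G1 X64.723 Y115.783 F1075
G1 X64.723 Y75.148
G1 X12.855 Y75.148
G1 X12.855 Y115.783
M5
G0 X14.604 Y88.053
M4 S833
G1 X92.610 Y121.432 F1075
G1 X91.090 Y10.954
G1 X17.778 Y85.913
M5
G0 X0.000 Y0.000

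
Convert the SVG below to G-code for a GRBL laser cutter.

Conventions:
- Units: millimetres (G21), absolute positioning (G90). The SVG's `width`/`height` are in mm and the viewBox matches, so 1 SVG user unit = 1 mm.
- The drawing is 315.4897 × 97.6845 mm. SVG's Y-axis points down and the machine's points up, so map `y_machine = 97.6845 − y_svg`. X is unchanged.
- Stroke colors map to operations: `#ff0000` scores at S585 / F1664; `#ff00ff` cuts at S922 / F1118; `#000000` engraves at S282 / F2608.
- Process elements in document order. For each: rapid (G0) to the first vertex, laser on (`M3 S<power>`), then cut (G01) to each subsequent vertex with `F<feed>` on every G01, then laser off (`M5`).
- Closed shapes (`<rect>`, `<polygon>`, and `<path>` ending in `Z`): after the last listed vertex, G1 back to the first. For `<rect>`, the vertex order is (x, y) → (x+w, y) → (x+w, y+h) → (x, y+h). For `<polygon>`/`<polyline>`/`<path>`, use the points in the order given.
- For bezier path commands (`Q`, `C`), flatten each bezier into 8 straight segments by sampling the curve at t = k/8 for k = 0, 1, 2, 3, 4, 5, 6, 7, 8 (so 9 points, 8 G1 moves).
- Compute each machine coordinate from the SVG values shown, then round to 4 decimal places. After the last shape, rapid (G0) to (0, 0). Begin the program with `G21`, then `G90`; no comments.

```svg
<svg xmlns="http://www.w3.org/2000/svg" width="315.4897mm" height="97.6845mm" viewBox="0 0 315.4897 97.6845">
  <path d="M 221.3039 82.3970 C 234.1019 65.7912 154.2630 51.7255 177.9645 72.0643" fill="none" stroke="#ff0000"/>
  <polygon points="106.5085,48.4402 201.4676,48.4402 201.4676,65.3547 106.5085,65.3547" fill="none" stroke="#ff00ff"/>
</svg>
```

Since the viewBox matches the mm dimensions, user units are millimetres directly. The only transform is the Y-flip y_m = 97.6845 − y_svg.

Shape 1 is a cubic bezier drawn with `<path>`. Its stroke #ff0000 means score at S585, F1664. After flipping Y the toolpath is (221.3039,15.2875) → (222.1440,21.3334) → (216.5983,26.7677) → (206.9657,31.2171) → (195.5454,34.3081) → (184.6361,35.6673) → (176.5369,34.9213) → (173.5467,31.6968) → (177.9645,25.6202).

Shape 2 is a rectangle drawn with `<polygon>`. Its stroke #ff00ff means cut at S922, F1118. After flipping Y the toolpath is (106.5085,49.2443) → (201.4676,49.2443) → (201.4676,32.3298) → (106.5085,32.3298) → (106.5085,49.2443), returning to the start.

G21
G90
G0 X221.3039 Y15.2875
M3 S585
G01 X222.1440 Y21.3334 F1664
G01 X216.5983 Y26.7677 F1664
G01 X206.9657 Y31.2171 F1664
G01 X195.5454 Y34.3081 F1664
G01 X184.6361 Y35.6673 F1664
G01 X176.5369 Y34.9213 F1664
G01 X173.5467 Y31.6968 F1664
G01 X177.9645 Y25.6202 F1664
M5
G0 X106.5085 Y49.2443
M3 S922
G01 X201.4676 Y49.2443 F1118
G01 X201.4676 Y32.3298 F1118
G01 X106.5085 Y32.3298 F1118
G01 X106.5085 Y49.2443 F1118
M5
G0 X0.0000 Y0.0000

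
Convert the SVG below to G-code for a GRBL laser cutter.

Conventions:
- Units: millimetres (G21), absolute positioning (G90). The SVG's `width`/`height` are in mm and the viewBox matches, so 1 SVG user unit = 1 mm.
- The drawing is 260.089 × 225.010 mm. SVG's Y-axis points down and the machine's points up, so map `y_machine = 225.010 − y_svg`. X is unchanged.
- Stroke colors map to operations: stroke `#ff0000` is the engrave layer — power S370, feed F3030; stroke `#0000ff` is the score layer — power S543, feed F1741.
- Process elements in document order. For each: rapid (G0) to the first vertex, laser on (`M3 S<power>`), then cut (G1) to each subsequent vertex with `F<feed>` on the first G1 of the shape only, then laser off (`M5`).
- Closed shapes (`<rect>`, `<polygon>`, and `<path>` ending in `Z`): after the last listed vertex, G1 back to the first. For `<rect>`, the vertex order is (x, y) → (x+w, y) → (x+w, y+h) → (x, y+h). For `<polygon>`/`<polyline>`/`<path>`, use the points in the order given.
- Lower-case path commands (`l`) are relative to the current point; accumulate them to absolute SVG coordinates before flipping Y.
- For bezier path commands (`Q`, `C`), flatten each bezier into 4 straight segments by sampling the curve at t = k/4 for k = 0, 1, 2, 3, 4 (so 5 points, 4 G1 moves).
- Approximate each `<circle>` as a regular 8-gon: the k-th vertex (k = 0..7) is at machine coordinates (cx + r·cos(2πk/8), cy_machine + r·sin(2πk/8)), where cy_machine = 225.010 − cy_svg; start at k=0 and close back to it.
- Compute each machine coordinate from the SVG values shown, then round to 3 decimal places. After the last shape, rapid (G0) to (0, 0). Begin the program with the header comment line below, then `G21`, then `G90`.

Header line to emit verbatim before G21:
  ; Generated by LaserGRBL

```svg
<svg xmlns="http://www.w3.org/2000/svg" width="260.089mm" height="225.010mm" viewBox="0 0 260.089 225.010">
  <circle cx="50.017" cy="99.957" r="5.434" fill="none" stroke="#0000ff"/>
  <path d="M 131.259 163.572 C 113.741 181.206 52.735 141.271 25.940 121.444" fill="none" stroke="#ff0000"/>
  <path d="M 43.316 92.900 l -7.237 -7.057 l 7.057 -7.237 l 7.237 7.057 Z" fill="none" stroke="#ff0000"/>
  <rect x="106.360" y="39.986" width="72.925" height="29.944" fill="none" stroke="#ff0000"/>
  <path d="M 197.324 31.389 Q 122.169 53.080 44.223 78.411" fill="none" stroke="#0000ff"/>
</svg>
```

; Generated by LaserGRBL
G21
G90
G0 X55.451 Y125.053
M3 S543
G1 X53.859 Y128.895 F1741
G1 X50.017 Y130.487
G1 X46.175 Y128.895
G1 X44.583 Y125.053
G1 X46.175 Y121.211
G1 X50.017 Y119.619
G1 X53.859 Y121.211
G1 X55.451 Y125.053
M5
G0 X131.259 Y61.438
M3 S370
G1 X111.181 Y57.793 F3030
G1 X82.078 Y68.454
G1 X51.237 Y86.139
G1 X25.940 Y103.566
M5
G0 X43.316 Y132.110
M3 S370
G1 X36.079 Y139.167 F3030
G1 X43.136 Y146.404
G1 X50.373 Y139.347
G1 X43.316 Y132.110
M5
G0 X106.360 Y185.024
M3 S370
G1 X179.285 Y185.024 F3030
G1 X179.285 Y155.080
G1 X106.360 Y155.080
G1 X106.360 Y185.024
M5
G0 X197.324 Y193.621
M3 S543
G1 X159.572 Y182.548 F1741
G1 X121.471 Y171.020
G1 X83.022 Y159.037
G1 X44.223 Y146.599
M5
G0 X0.000 Y0.000

Since the viewBox matches the mm dimensions, user units are millimetres directly. The only transform is the Y-flip y_m = 225.010 − y_svg.

Shape 1 is a circle drawn with `<circle>`. Its stroke #0000ff means score at S543, F1741. After flipping Y the toolpath is (55.451,125.053) → (53.859,128.895) → (50.017,130.487) → (46.175,128.895) → (44.583,125.053) → (46.175,121.211) → (50.017,119.619) → (53.859,121.211) → (55.451,125.053), returning to the start.

Shape 2 is a cubic bezier drawn with `<path>`. Its stroke #ff0000 means engrave at S370, F3030. After flipping Y the toolpath is (131.259,61.438) → (111.181,57.793) → (82.078,68.454) → (51.237,86.139) → (25.940,103.566).

Shape 3 is a regular polygon drawn with `<path>`. Its stroke #ff0000 means engrave at S370, F3030. After flipping Y the toolpath is (43.316,132.110) → (36.079,139.167) → (43.136,146.404) → (50.373,139.347) → (43.316,132.110), returning to the start.

Shape 4 is a rectangle drawn with `<rect>`. Its stroke #ff0000 means engrave at S370, F3030. After flipping Y the toolpath is (106.360,185.024) → (179.285,185.024) → (179.285,155.080) → (106.360,155.080) → (106.360,185.024), returning to the start.

Shape 5 is a quadratic bezier drawn with `<path>`. Its stroke #0000ff means score at S543, F1741. After flipping Y the toolpath is (197.324,193.621) → (159.572,182.548) → (121.471,171.020) → (83.022,159.037) → (44.223,146.599).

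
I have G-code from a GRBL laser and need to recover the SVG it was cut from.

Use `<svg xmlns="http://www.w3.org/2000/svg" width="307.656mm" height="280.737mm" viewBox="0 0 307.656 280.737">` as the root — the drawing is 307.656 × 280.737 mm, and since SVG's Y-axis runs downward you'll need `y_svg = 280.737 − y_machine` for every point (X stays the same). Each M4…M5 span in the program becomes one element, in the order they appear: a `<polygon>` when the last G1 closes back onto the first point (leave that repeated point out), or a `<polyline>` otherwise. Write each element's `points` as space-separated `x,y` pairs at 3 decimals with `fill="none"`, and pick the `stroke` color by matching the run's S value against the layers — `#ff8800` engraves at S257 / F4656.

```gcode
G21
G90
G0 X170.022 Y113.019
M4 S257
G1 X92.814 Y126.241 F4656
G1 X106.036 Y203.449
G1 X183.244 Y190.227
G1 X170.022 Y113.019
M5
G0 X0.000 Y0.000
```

<svg xmlns="http://www.w3.org/2000/svg" width="307.656mm" height="280.737mm" viewBox="0 0 307.656 280.737">
  <polygon points="170.022,167.718 92.814,154.496 106.036,77.288 183.244,90.510" fill="none" stroke="#ff8800"/>
</svg>

Machine Y-up, SVG Y-down with viewBox height 280.737, so y_svg = 280.737 − y_machine; X carries over. Every run uses S257, so all elements get stroke `#ff8800` (engrave).

Run 1: The run returns to its start, so emit a `<polygon>` with points (Y-flipped): 170.022,167.718 92.814,154.496 106.036,77.288 183.244,90.510.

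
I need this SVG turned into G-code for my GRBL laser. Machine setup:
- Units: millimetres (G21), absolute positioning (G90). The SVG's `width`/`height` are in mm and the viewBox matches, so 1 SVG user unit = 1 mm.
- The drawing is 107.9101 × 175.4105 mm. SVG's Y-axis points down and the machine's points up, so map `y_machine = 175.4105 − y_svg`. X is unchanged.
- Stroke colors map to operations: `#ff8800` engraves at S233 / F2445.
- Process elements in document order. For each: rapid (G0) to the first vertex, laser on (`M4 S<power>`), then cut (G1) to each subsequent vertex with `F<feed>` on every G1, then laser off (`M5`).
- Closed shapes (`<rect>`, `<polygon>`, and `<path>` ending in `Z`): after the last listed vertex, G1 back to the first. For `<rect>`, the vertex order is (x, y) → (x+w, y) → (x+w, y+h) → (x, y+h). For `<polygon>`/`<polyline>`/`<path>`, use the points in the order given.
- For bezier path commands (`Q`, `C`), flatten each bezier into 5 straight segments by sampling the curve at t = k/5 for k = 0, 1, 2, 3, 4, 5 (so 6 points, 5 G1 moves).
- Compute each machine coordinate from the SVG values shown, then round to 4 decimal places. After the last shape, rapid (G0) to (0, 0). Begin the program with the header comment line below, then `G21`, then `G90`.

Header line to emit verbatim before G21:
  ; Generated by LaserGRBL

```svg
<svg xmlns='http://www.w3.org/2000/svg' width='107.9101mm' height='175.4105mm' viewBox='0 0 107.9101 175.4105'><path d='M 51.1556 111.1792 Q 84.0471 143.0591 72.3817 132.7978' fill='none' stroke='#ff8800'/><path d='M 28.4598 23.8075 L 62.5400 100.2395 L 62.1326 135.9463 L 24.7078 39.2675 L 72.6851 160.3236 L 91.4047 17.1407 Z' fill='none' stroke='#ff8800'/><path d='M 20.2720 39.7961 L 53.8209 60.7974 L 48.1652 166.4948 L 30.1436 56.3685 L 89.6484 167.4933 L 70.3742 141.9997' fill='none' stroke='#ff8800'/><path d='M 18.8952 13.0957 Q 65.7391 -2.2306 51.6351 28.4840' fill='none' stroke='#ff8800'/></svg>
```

viewBox `0 0 107.9101 175.4105` with mm width/height → 1 unit = 1 mm. Flip: y_m = 175.4105 − y_svg.

**Shape 1** — `<path>` quadratic bezier, stroke `#ff8800` → engrave (S233, F2445). Control points (SVG): P0=(51.1556,111.1792), P1=(84.0471,143.0591), P2=(72.3817,132.7978); sampled at t=k/5. Machine vertices: (51.1556,64.2313) → (62.5299,53.1650) → (70.3397,45.4700) → (74.5849,41.1463) → (75.2656,40.1938) → (72.3817,42.6127). Open path.

**Shape 2** — `<path>` closed polygon, stroke `#ff8800` → engrave (S233, F2445). Machine vertices: (28.4598,151.6030) → (62.5400,75.1710) → (62.1326,39.4642) → (24.7078,136.1430) → (72.6851,15.0869) → (91.4047,158.2698) → (28.4598,151.6030). Closed: final G1 returns to the first vertex.

**Shape 3** — `<path>` open polyline, stroke `#ff8800` → engrave (S233, F2445). Machine vertices: (20.2720,135.6144) → (53.8209,114.6131) → (48.1652,8.9157) → (30.1436,119.0420) → (89.6484,7.9172) → (70.3742,33.4108). Open path.

**Shape 4** — `<path>` quadratic bezier, stroke `#ff8800` → engrave (S233, F2445). Control points (SVG): P0=(18.8952,13.0957), P1=(65.7391,-2.2306), P2=(51.6351,28.4840); sampled at t=k/5. Machine vertices: (18.8952,162.3148) → (35.1948,166.6037) → (46.6187,167.2093) → (53.1666,164.1316) → (54.8388,157.3707) → (51.6351,146.9265). Open path.

; Generated by LaserGRBL
G21
G90
G0 X51.1556 Y64.2313
M4 S233
G1 X62.5299 Y53.1650 F2445
G1 X70.3397 Y45.4700 F2445
G1 X74.5849 Y41.1463 F2445
G1 X75.2656 Y40.1938 F2445
G1 X72.3817 Y42.6127 F2445
M5
G0 X28.4598 Y151.6030
M4 S233
G1 X62.5400 Y75.1710 F2445
G1 X62.1326 Y39.4642 F2445
G1 X24.7078 Y136.1430 F2445
G1 X72.6851 Y15.0869 F2445
G1 X91.4047 Y158.2698 F2445
G1 X28.4598 Y151.6030 F2445
M5
G0 X20.2720 Y135.6144
M4 S233
G1 X53.8209 Y114.6131 F2445
G1 X48.1652 Y8.9157 F2445
G1 X30.1436 Y119.0420 F2445
G1 X89.6484 Y7.9172 F2445
G1 X70.3742 Y33.4108 F2445
M5
G0 X18.8952 Y162.3148
M4 S233
G1 X35.1948 Y166.6037 F2445
G1 X46.6187 Y167.2093 F2445
G1 X53.1666 Y164.1316 F2445
G1 X54.8388 Y157.3707 F2445
G1 X51.6351 Y146.9265 F2445
M5
G0 X0.0000 Y0.0000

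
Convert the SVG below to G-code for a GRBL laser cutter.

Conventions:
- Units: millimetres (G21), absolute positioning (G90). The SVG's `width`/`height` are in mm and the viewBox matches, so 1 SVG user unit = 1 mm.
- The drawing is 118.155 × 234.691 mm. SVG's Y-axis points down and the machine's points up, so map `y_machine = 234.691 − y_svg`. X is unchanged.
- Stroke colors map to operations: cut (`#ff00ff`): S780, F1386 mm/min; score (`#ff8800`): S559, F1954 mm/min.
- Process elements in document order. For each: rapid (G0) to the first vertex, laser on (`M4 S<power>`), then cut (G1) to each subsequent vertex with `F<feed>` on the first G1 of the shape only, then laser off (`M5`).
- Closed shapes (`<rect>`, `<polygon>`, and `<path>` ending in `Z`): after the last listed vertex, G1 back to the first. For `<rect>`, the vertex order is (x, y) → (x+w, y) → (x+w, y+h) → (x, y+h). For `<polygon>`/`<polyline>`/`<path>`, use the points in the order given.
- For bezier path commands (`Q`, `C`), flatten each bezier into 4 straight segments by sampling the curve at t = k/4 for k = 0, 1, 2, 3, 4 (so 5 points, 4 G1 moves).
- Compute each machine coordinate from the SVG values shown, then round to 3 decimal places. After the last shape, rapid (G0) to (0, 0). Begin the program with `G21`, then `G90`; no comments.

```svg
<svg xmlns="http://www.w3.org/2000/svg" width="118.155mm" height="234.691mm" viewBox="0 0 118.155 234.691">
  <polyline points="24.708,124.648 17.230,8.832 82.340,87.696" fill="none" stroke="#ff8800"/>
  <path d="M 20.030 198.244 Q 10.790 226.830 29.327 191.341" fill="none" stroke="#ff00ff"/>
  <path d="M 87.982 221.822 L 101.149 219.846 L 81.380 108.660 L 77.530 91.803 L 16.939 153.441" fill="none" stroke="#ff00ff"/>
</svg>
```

Since the viewBox matches the mm dimensions, user units are millimetres directly. The only transform is the Y-flip y_m = 234.691 − y_svg.

Shape 1 is a open polyline drawn with `<polyline>`. Its stroke #ff8800 means score at S559, F1954. After flipping Y the toolpath is (24.708,110.043) → (17.230,225.859) → (82.340,146.995).

Shape 2 is a quadratic bezier drawn with `<path>`. Its stroke #ff00ff means cut at S780, F1386. After flipping Y the toolpath is (20.030,36.447) → (17.146,26.159) → (17.734,23.880) → (21.795,29.610) → (29.327,43.350).

Shape 3 is a open polyline drawn with `<path>`. Its stroke #ff00ff means cut at S780, F1386. After flipping Y the toolpath is (87.982,12.869) → (101.149,14.845) → (81.380,126.031) → (77.530,142.888) → (16.939,81.250).

G21
G90
G0 X24.708 Y110.043
M4 S559
G1 X17.230 Y225.859 F1954
G1 X82.340 Y146.995
M5
G0 X20.030 Y36.447
M4 S780
G1 X17.146 Y26.159 F1386
G1 X17.734 Y23.880
G1 X21.795 Y29.610
G1 X29.327 Y43.350
M5
G0 X87.982 Y12.869
M4 S780
G1 X101.149 Y14.845 F1386
G1 X81.380 Y126.031
G1 X77.530 Y142.888
G1 X16.939 Y81.250
M5
G0 X0.000 Y0.000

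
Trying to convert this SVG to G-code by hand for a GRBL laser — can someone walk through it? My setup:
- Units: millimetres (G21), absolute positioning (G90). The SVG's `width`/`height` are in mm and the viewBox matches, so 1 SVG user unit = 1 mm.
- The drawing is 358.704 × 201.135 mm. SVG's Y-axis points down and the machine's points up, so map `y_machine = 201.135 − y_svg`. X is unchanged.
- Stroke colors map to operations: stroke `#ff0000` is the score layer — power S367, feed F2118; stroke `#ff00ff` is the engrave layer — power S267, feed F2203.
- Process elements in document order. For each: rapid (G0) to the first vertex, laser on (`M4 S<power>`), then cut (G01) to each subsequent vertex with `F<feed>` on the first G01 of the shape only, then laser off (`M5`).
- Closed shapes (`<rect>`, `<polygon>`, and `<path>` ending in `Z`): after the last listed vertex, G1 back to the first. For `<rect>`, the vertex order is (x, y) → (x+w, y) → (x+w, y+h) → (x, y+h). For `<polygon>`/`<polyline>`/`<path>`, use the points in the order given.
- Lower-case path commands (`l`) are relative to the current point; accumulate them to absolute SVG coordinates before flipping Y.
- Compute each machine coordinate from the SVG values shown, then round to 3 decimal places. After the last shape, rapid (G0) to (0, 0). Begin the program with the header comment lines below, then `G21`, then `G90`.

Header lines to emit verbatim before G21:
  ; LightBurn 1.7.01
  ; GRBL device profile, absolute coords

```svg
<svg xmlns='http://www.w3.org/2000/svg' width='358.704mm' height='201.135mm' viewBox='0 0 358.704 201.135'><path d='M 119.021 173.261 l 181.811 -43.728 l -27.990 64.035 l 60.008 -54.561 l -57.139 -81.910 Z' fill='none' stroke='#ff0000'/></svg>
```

; LightBurn 1.7.01
; GRBL device profile, absolute coords
G21
G90
G0 X119.021 Y27.874
M4 S367
G01 X300.832 Y71.602 F2118
G01 X272.842 Y7.567
G01 X332.850 Y62.128
G01 X275.711 Y144.038
G01 X119.021 Y27.874
M5
G0 X0.000 Y0.000

Since the viewBox matches the mm dimensions, user units are millimetres directly. The only transform is the Y-flip y_m = 201.135 − y_svg.

Shape 1 is a closed polygon drawn with `<path>`. Its stroke #ff0000 means score at S367, F2118. After flipping Y the toolpath is (119.021,27.874) → (300.832,71.602) → (272.842,7.567) → (332.850,62.128) → (275.711,144.038) → (119.021,27.874), returning to the start.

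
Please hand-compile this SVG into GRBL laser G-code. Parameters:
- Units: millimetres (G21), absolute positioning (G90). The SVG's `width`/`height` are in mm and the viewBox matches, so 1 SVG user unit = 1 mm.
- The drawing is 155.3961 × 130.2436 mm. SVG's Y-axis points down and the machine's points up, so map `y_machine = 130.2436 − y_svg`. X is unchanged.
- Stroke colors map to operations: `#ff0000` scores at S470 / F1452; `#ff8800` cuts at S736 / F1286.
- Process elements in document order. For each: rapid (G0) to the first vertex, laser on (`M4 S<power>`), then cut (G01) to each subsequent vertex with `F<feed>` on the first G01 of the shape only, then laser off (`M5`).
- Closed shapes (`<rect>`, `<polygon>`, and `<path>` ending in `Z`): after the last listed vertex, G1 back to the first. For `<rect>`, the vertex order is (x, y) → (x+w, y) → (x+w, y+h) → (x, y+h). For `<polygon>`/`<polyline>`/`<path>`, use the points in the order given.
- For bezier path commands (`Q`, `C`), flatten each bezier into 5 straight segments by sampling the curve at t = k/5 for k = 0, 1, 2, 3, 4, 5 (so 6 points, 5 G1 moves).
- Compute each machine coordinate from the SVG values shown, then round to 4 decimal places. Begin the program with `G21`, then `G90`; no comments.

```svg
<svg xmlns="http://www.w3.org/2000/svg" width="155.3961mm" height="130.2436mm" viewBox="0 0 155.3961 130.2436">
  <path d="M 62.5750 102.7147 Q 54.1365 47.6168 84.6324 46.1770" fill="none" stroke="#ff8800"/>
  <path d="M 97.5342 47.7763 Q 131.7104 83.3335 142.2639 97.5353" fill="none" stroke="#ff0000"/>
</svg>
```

G21
G90
G0 X62.5750 Y27.5289
M4 S736
G01 X60.7570 Y47.4217 F1286
G01 X62.0537 Y63.0219
G01 X66.4652 Y74.3295
G01 X73.9914 Y81.3444
G01 X84.6324 Y84.0666
M5
G0 X97.5342 Y82.4673
M4 S470
G01 X110.2598 Y69.0986 F1452
G01 X121.0955 Y57.4384
G01 X130.0415 Y47.4866
G01 X137.0976 Y39.2432
G01 X142.2639 Y32.7083
M5

viewBox `0 0 155.3961 130.2436` with mm width/height → 1 unit = 1 mm. Flip: y_m = 130.2436 − y_svg.

**Shape 1** — `<path>` quadratic bezier, stroke `#ff8800` → cut (S736, F1286). Control points (SVG): P0=(62.5750,102.7147), P1=(54.1365,47.6168), P2=(84.6324,46.1770); sampled at t=k/5. Machine vertices: (62.5750,27.5289) → (60.7570,47.4217) → (62.0537,63.0219) → (66.4652,74.3295) → (73.9914,81.3444) → (84.6324,84.0666). Open path.

**Shape 2** — `<path>` quadratic bezier, stroke `#ff0000` → score (S470, F1452). Control points (SVG): P0=(97.5342,47.7763), P1=(131.7104,83.3335), P2=(142.2639,97.5353); sampled at t=k/5. Machine vertices: (97.5342,82.4673) → (110.2598,69.0986) → (121.0955,57.4384) → (130.0415,47.4866) → (137.0976,39.2432) → (142.2639,32.7083). Open path.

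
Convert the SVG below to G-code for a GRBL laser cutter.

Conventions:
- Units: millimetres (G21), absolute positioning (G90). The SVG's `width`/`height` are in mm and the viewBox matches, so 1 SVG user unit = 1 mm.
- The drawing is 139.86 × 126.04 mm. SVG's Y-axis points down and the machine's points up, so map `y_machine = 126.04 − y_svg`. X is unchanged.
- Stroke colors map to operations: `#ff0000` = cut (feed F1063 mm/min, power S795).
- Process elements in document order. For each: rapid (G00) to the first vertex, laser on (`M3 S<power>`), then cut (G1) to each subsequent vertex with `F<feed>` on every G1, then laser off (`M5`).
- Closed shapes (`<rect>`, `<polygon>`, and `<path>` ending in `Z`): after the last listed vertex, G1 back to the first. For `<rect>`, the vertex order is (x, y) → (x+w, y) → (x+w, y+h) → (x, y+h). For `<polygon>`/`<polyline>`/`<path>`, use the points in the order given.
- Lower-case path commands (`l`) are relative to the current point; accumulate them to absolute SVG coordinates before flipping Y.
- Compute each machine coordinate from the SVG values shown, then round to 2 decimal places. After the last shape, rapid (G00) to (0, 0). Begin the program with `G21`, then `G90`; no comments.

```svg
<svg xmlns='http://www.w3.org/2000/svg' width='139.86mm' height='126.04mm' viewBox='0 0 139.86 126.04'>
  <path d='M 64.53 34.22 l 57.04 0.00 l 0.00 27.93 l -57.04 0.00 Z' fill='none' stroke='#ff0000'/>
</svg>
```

viewBox `0 0 139.86 126.04` with mm width/height → 1 unit = 1 mm. Flip: y_m = 126.04 − y_svg.

**Shape 1** — `<path>` rectangle, stroke `#ff0000` → cut (S795, F1063). Machine vertices: (64.53,91.82) → (121.57,91.82) → (121.57,63.89) → (64.53,63.89) → (64.53,91.82). Closed: final G1 returns to the first vertex.

G21
G90
G00 X64.53 Y91.82
M3 S795
G1 X121.57 Y91.82 F1063
G1 X121.57 Y63.89 F1063
G1 X64.53 Y63.89 F1063
G1 X64.53 Y91.82 F1063
M5
G00 X0.00 Y0.00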